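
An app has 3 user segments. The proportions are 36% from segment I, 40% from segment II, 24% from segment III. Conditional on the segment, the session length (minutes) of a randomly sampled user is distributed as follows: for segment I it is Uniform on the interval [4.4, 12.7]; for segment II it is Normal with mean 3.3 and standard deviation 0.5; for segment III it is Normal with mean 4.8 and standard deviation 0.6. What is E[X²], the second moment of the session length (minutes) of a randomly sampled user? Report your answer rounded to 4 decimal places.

38.4556

For each component E[X²] = Var + (mean)², giving I: 78.8433; II: 11.14; III: 23.4.
Overall E[X²] = 0.36·78.8433 + 0.4·11.14 + 0.24·23.4 = 38.4556.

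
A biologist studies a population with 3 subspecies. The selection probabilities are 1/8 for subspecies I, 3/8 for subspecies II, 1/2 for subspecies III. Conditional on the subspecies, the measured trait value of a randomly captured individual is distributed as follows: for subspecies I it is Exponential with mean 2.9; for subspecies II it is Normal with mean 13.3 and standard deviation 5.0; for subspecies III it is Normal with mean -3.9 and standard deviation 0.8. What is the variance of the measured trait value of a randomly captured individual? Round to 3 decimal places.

74.176

Per component, I: μ=2.9, E[X²]=16.82; II: μ=13.3, E[X²]=201.89; III: μ=-3.9, E[X²]=15.85.
E[X] = 0.125·2.9 + 0.375·13.3 + 0.5·-3.9 = 3.4.
E[X²] = 0.125·16.82 + 0.375·201.89 + 0.5·15.85 = 85.7363.
Var(X) = E[X²] − (E[X])² = 85.7363 − 11.56 = 74.1763.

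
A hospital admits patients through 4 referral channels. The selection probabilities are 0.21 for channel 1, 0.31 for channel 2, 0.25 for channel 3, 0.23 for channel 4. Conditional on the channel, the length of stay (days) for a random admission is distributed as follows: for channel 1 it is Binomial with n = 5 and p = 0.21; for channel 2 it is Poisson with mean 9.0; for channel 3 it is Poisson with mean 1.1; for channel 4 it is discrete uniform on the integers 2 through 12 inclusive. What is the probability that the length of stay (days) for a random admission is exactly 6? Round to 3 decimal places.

Conditional on each channel, P(X = 6): 1: 0; 2: 0.0910903; 3: 0.00081903; 4: 0.0909091.
By total probability, P(X = 6) = 0.21·0 + 0.31·0.0910903 + 0.25·0.00081903 + 0.23·0.0909091 = 0.0493518.

0.049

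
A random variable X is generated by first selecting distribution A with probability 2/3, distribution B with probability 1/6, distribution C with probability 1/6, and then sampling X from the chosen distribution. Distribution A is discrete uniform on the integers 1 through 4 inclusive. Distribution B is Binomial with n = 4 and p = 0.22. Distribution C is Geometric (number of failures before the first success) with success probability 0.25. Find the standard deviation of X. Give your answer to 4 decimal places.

Per component, A: μ=2.5, E[X²]=7.5; B: μ=0.88, E[X²]=1.4608; C: μ=3, E[X²]=21.
E[X] = 0.666667·2.5 + 0.166667·0.88 + 0.166667·3 = 2.31333.
E[X²] = 0.666667·7.5 + 0.166667·1.4608 + 0.166667·21 = 8.74347.
Var(X) = E[X²] − (E[X])² = 8.74347 − 5.35151 = 3.39196.
SD(X) = √3.39196 = 1.84173.

1.8417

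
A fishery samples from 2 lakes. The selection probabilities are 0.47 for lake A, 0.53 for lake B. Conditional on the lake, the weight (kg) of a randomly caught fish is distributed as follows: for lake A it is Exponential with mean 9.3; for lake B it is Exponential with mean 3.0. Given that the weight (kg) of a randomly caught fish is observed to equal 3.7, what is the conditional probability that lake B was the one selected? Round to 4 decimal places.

0.6025

Likelihoods f(3.7 | ·): A: 0.0722326; B: 0.0971066.
Posterior ∝ prior × likelihood. Numerator for B: 0.53·0.0971066 = 0.0514665.
Normalizing constant: 0.47·0.0722326 + 0.53·0.0971066 = 0.0854158.
P(B | observation) = 0.0514665 / 0.0854158 = 0.602541.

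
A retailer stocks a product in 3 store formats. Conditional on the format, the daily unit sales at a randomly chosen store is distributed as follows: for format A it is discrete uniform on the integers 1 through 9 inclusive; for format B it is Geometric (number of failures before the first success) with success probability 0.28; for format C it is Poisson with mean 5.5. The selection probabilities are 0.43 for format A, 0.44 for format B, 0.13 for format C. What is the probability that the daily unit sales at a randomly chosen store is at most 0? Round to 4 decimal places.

Conditional on each format, P(X ≤ 0): A: 0; B: 0.28; C: 0.00408677.
By total probability, P(X ≤ 0) = 0.43·0 + 0.44·0.28 + 0.13·0.00408677 = 0.123731.

0.1237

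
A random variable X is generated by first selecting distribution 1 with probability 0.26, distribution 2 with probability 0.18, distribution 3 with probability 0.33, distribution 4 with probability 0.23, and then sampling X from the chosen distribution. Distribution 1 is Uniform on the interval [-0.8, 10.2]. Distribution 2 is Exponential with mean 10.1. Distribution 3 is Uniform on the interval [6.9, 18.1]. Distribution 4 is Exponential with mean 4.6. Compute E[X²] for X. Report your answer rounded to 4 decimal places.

For each component E[X²] = Var + (mean)², giving 1: 32.1733; 2: 204.02; 3: 166.703; 4: 42.32.
Overall E[X²] = 0.26·32.1733 + 0.18·204.02 + 0.33·166.703 + 0.23·42.32 = 109.834.

109.8344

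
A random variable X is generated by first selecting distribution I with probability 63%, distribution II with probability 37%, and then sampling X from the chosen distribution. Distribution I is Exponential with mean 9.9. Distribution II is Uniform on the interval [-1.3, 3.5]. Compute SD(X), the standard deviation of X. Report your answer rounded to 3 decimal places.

Per component, I: μ=9.9, E[X²]=196.02; II: μ=1.1, E[X²]=3.13.
E[X] = 0.63·9.9 + 0.37·1.1 = 6.644.
E[X²] = 0.63·196.02 + 0.37·3.13 = 124.651.
Var(X) = E[X²] − (E[X])² = 124.651 − 44.1427 = 80.508.
SD(X) = √80.508 = 8.97262.

8.973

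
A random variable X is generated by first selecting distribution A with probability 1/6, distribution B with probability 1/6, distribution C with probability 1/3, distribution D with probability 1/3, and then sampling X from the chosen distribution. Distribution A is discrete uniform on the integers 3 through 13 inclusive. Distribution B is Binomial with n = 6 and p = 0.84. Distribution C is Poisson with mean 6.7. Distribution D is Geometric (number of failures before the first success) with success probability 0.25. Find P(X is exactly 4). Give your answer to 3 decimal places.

Conditional on each component, P(X = 4): A: 0.0909091; B: 0.191183; C: 0.103351; D: 0.0791016.
By total probability, P(X = 4) = 0.166667·0.0909091 + 0.166667·0.191183 + 0.333333·0.103351 + 0.333333·0.0791016 = 0.107833.

0.108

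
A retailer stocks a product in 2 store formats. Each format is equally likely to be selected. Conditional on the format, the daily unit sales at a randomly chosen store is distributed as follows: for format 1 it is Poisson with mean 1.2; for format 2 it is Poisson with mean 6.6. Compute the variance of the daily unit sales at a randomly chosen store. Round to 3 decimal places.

Per component, 1: μ=1.2, E[X²]=2.64; 2: μ=6.6, E[X²]=50.16.
E[X] = 0.5·1.2 + 0.5·6.6 = 3.9.
E[X²] = 0.5·2.64 + 0.5·50.16 = 26.4.
Var(X) = E[X²] − (E[X])² = 26.4 − 15.21 = 11.19.

11.190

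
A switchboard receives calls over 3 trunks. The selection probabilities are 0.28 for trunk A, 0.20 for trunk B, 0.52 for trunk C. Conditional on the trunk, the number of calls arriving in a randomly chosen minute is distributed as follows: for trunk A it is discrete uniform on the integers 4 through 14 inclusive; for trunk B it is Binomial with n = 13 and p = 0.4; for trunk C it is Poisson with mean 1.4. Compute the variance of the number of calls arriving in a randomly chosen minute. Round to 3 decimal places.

Per component, A: μ=9, E[X²]=91; B: μ=5.2, E[X²]=30.16; C: μ=1.4, E[X²]=3.36.
E[X] = 0.28·9 + 0.2·5.2 + 0.52·1.4 = 4.288.
E[X²] = 0.28·91 + 0.2·30.16 + 0.52·3.36 = 33.2592.
Var(X) = E[X²] − (E[X])² = 33.2592 − 18.3869 = 14.8723.

14.872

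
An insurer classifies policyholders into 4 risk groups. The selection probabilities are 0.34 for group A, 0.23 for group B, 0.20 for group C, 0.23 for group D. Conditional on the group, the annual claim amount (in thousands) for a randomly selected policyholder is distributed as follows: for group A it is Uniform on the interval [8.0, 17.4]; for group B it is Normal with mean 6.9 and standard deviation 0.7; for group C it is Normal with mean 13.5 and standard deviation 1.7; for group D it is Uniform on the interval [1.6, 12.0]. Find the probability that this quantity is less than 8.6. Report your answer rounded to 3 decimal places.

Conditional on each group, P(X < 8.6): A: 0.0638298; B: 0.992421; C: 0.00197359; D: 0.673077.
By total probability, P(X < 8.6) = 0.34·0.0638298 + 0.23·0.992421 + 0.2·0.00197359 + 0.23·0.673077 = 0.405161.

0.405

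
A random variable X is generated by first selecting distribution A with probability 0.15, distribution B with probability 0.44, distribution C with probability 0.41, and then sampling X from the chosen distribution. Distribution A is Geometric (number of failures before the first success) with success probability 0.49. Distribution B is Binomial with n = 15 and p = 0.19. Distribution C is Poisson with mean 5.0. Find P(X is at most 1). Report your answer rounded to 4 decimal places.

Conditional on each component, P(X ≤ 1): A: 0.7399; B: 0.191545; C: 0.0404277.
By total probability, P(X ≤ 1) = 0.15·0.7399 + 0.44·0.191545 + 0.41·0.0404277 = 0.21184.

0.2118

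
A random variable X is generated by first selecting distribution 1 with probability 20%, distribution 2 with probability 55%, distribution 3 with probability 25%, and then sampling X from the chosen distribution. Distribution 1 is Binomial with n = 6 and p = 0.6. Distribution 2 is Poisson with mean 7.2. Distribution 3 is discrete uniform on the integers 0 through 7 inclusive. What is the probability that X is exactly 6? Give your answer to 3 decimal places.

Conditional on each component, P(X = 6): 1: 0.046656; 2: 0.144458; 3: 0.125.
By total probability, P(X = 6) = 0.2·0.046656 + 0.55·0.144458 + 0.25·0.125 = 0.120033.

0.120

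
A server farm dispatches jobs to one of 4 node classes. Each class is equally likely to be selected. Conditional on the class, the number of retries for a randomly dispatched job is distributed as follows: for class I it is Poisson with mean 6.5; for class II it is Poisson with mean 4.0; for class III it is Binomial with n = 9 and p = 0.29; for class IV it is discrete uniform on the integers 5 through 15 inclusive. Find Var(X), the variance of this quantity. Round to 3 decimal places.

13.474

Per component, I: μ=6.5, E[X²]=48.75; II: μ=4, E[X²]=20; III: μ=2.61, E[X²]=8.6652; IV: μ=10, E[X²]=110.
E[X] = 0.25·6.5 + 0.25·4 + 0.25·2.61 + 0.25·10 = 5.7775.
E[X²] = 0.25·48.75 + 0.25·20 + 0.25·8.6652 + 0.25·110 = 46.8538.
Var(X) = E[X²] − (E[X])² = 46.8538 − 33.3795 = 13.4743.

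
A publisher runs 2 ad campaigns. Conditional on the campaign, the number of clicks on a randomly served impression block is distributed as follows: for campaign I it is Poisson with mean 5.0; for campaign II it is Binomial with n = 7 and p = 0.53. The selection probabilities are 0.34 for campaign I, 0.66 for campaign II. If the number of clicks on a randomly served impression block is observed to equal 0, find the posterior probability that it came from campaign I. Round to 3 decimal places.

Likelihoods P(X=0 | ·): I: 0.00673795; II: 0.00506623.
Posterior ∝ prior × likelihood. Numerator for I: 0.34·0.00673795 = 0.0022909.
Normalizing constant: 0.34·0.00673795 + 0.66·0.00506623 = 0.00563461.
P(I | observation) = 0.0022909 / 0.00563461 = 0.406577.

0.407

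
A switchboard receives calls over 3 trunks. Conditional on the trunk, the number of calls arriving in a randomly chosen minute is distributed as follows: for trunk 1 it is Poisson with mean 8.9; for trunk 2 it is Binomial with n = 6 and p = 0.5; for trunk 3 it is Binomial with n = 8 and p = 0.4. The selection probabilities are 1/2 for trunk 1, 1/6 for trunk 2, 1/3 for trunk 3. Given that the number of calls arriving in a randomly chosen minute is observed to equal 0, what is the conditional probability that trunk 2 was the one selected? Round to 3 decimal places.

0.315

Likelihoods P(X=0 | ·): 1: 0.000136389; 2: 0.015625; 3: 0.0167962.
Posterior ∝ prior × likelihood. Numerator for 2: 0.166667·0.015625 = 0.00260417.
Normalizing constant: 0.5·0.000136389 + 0.166667·0.015625 + 0.333333·0.0167962 = 0.00827108.
P(2 | observation) = 0.00260417 / 0.00827108 = 0.314852.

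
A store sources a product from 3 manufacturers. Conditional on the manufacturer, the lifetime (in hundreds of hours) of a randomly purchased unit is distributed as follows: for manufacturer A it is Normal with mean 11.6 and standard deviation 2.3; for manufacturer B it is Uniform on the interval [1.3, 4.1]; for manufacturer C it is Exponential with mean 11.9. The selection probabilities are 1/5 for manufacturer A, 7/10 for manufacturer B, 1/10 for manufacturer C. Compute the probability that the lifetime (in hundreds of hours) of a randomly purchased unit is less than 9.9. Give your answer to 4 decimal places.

Conditional on each manufacturer, P(X < 9.9): A: 0.229914; B: 1; C: 0.564793.
By total probability, P(X < 9.9) = 0.2·0.229914 + 0.7·1 + 0.1·0.564793 = 0.802462.

0.8025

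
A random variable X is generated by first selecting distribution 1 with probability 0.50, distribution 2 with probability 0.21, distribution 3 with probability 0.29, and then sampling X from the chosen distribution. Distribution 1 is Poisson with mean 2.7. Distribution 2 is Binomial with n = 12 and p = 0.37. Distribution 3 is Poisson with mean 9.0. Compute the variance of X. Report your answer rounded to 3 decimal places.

Per component, 1: μ=2.7, E[X²]=9.99; 2: μ=4.44, E[X²]=22.5108; 3: μ=9, E[X²]=90.
E[X] = 0.5·2.7 + 0.21·4.44 + 0.29·9 = 4.8924.
E[X²] = 0.5·9.99 + 0.21·22.5108 + 0.29·90 = 35.8223.
Var(X) = E[X²] − (E[X])² = 35.8223 − 23.9356 = 11.8867.

11.887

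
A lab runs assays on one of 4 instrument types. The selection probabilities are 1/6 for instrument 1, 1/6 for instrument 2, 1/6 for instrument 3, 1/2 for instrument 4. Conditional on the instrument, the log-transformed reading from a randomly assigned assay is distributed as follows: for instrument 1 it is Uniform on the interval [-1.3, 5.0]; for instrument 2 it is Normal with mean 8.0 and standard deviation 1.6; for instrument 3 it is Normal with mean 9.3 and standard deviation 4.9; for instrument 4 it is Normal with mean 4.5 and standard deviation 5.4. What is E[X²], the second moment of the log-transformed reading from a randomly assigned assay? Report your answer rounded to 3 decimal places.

For each component E[X²] = Var + (mean)², giving 1: 6.73; 2: 66.56; 3: 110.5; 4: 49.41.
Overall E[X²] = 0.166667·6.73 + 0.166667·66.56 + 0.166667·110.5 + 0.5·49.41 = 55.3367.

55.337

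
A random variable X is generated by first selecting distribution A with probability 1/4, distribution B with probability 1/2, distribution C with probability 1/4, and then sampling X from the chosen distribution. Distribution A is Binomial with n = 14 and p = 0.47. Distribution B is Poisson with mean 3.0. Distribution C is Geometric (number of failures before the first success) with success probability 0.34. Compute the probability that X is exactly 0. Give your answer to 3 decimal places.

Conditional on each component, P(X = 0): A: 0.000137995; B: 0.0497871; C: 0.34.
By total probability, P(X = 0) = 0.25·0.000137995 + 0.5·0.0497871 + 0.25·0.34 = 0.109928.

0.110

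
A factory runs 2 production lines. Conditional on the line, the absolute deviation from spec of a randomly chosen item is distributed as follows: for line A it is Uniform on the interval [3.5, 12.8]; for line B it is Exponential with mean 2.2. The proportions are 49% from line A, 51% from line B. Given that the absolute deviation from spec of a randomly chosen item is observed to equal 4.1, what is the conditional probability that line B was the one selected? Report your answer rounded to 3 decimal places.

Likelihoods f(4.1 | ·): A: 0.107527; B: 0.0705034.
Posterior ∝ prior × likelihood. Numerator for B: 0.51·0.0705034 = 0.0359568.
Normalizing constant: 0.49·0.107527 + 0.51·0.0705034 = 0.0886449.
P(B | observation) = 0.0359568 / 0.0886449 = 0.405627.

0.406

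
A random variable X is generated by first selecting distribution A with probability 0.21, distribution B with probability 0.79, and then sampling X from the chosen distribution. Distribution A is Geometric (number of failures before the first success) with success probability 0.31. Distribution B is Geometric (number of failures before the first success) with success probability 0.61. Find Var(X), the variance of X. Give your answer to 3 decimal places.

2.753

Per component, A: μ=2.22581, E[X²]=12.1342; B: μ=0.639344, E[X²]=1.45687.
E[X] = 0.21·2.22581 + 0.79·0.639344 = 0.972501.
E[X²] = 0.21·12.1342 + 0.79·1.45687 = 3.69911.
Var(X) = E[X²] − (E[X])² = 3.69911 − 0.945759 = 2.75336.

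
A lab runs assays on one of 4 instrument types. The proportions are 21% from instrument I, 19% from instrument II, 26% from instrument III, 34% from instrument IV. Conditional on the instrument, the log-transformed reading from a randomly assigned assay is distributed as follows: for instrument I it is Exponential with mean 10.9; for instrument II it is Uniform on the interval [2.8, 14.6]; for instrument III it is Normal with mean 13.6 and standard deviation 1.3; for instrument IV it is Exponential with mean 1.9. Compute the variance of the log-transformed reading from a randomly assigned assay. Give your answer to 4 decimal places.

Per component, I: μ=10.9, E[X²]=237.62; II: μ=8.7, E[X²]=87.2933; III: μ=13.6, E[X²]=186.65; IV: μ=1.9, E[X²]=7.22.
E[X] = 0.21·10.9 + 0.19·8.7 + 0.26·13.6 + 0.34·1.9 = 8.124.
E[X²] = 0.21·237.62 + 0.19·87.2933 + 0.26·186.65 + 0.34·7.22 = 117.47.
Var(X) = E[X²] − (E[X])² = 117.47 − 65.9994 = 51.4704.

51.4704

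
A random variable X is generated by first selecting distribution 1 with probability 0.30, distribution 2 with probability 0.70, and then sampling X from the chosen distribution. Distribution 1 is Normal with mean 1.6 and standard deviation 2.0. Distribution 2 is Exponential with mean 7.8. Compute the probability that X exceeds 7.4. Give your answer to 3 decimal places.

Conditional on each component, P(X > 7.4): 1: 0.00186581; 2: 0.387237.
By total probability, P(X > 7.4) = 0.3·0.00186581 + 0.7·0.387237 = 0.271626.

0.272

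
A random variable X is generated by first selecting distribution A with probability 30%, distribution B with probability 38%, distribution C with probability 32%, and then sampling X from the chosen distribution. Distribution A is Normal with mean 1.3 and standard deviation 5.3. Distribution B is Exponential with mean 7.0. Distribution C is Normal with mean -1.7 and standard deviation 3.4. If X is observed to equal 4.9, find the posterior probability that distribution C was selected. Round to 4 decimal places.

Likelihoods f(4.9 | ·): A: 0.0597652; B: 0.0709408; C: 0.0178314.
Posterior ∝ prior × likelihood. Numerator for C: 0.32·0.0178314 = 0.00570603.
Normalizing constant: 0.3·0.0597652 + 0.38·0.0709408 + 0.32·0.0178314 = 0.0505931.
P(C | observation) = 0.00570603 / 0.0505931 = 0.112783.

0.1128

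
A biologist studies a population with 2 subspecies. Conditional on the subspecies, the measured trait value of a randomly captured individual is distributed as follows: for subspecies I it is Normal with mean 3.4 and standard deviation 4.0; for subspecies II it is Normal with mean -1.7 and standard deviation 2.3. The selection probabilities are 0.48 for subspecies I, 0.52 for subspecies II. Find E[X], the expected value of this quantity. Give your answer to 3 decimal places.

Component means — I: 3.4; II: -1.7.
E[X] = 0.48·3.4 + 0.52·-1.7 = 0.748.

0.748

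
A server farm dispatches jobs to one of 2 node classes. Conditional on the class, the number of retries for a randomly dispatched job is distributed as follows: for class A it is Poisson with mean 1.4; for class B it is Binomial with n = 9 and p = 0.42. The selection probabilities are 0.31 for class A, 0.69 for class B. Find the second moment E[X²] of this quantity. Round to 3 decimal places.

For each component E[X²] = Var + (mean)², giving A: 3.36; B: 16.4808.
Overall E[X²] = 0.31·3.36 + 0.69·16.4808 = 12.4134.

12.413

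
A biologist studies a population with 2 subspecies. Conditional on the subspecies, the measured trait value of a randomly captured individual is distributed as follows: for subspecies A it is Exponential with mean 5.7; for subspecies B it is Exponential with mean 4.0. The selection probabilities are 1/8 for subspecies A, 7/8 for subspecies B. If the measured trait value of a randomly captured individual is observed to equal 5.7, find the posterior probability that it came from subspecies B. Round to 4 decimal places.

Likelihoods f(5.7 | ·): A: 0.0645403; B: 0.0601271.
Posterior ∝ prior × likelihood. Numerator for B: 0.875·0.0601271 = 0.0526112.
Normalizing constant: 0.125·0.0645403 + 0.875·0.0601271 = 0.0606788.
P(B | observation) = 0.0526112 / 0.0606788 = 0.867045.

0.8670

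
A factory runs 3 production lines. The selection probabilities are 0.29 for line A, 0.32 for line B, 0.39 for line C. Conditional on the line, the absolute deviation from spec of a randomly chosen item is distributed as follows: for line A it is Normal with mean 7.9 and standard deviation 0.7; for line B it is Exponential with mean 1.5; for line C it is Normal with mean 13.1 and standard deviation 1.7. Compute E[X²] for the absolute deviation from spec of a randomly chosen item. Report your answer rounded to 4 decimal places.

87.7360

For each component E[X²] = Var + (mean)², giving A: 62.9; B: 4.5; C: 174.5.
Overall E[X²] = 0.29·62.9 + 0.32·4.5 + 0.39·174.5 = 87.736.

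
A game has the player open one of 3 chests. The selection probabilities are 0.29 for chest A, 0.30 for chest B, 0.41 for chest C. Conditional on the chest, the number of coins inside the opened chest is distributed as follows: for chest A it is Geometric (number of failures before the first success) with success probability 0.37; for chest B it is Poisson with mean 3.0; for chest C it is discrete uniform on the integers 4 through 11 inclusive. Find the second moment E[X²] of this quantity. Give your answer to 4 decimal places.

For each component E[X²] = Var + (mean)², giving A: 7.5011; B: 12; C: 61.5.
Overall E[X²] = 0.29·7.5011 + 0.3·12 + 0.41·61.5 = 30.9903.

30.9903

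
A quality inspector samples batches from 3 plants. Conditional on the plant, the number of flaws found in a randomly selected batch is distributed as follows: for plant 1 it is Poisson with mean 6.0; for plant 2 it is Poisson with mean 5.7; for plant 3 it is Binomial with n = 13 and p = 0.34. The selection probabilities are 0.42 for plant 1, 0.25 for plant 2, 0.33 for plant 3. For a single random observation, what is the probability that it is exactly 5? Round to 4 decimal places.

Conditional on each plant, P(X = 5): 1: 0.160623; 2: 0.16777; 3: 0.210535.
By total probability, P(X = 5) = 0.42·0.160623 + 0.25·0.16777 + 0.33·0.210535 = 0.178881.

0.1789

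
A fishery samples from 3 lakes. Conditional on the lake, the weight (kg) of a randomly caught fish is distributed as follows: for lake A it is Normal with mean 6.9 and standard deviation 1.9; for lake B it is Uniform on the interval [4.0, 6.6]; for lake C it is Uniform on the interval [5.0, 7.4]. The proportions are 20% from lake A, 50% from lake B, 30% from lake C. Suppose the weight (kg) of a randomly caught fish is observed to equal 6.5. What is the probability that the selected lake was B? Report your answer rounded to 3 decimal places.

Likelihoods f(6.5 | ·): A: 0.205368; B: 0.384615; C: 0.416667.
Posterior ∝ prior × likelihood. Numerator for B: 0.5·0.384615 = 0.192308.
Normalizing constant: 0.2·0.205368 + 0.5·0.384615 + 0.3·0.416667 = 0.358381.
P(B | observation) = 0.192308 / 0.358381 = 0.536601.

0.537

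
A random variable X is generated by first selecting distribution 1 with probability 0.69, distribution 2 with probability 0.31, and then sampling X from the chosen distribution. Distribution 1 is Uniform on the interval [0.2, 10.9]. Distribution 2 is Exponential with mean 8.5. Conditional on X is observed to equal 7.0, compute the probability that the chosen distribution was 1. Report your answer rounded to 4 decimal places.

0.8011

Likelihoods f(7.0 | ·): 1: 0.0934579; 2: 0.0516329.
Posterior ∝ prior × likelihood. Numerator for 1: 0.69·0.0934579 = 0.064486.
Normalizing constant: 0.69·0.0934579 + 0.31·0.0516329 = 0.0804922.
P(1 | observation) = 0.064486 / 0.0804922 = 0.801146.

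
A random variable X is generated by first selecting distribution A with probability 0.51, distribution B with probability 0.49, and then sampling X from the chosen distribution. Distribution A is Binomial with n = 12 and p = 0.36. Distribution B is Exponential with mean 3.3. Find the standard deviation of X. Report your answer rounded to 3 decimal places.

Per component, A: μ=4.32, E[X²]=21.4272; B: μ=3.3, E[X²]=21.78.
E[X] = 0.51·4.32 + 0.49·3.3 = 3.8202.
E[X²] = 0.51·21.4272 + 0.49·21.78 = 21.6001.
Var(X) = E[X²] − (E[X])² = 21.6001 − 14.5939 = 7.00614.
SD(X) = √7.00614 = 2.64691.

2.647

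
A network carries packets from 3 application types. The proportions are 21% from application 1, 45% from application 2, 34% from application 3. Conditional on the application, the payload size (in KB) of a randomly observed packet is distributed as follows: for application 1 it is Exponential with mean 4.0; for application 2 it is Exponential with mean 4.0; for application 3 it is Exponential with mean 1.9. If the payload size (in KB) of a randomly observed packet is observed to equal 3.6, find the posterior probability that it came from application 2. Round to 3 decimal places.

0.487

Likelihoods f(3.6 | ·): 1: 0.101642; 2: 0.101642; 3: 0.0791357.
Posterior ∝ prior × likelihood. Numerator for 2: 0.45·0.101642 = 0.0457391.
Normalizing constant: 0.21·0.101642 + 0.45·0.101642 + 0.34·0.0791357 = 0.0939901.
P(2 | observation) = 0.0457391 / 0.0939901 = 0.486637.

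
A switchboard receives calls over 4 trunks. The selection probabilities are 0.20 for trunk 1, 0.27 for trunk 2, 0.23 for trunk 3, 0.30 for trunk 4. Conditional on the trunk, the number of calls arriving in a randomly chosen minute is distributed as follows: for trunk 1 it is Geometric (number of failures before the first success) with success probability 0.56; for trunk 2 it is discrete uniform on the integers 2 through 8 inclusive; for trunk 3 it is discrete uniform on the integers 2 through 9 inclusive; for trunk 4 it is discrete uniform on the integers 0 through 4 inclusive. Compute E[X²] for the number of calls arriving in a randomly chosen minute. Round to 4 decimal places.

18.1991

For each component E[X²] = Var + (mean)², giving 1: 2.02041; 2: 29; 3: 35.5; 4: 6.
Overall E[X²] = 0.2·2.02041 + 0.27·29 + 0.23·35.5 + 0.3·6 = 18.1991.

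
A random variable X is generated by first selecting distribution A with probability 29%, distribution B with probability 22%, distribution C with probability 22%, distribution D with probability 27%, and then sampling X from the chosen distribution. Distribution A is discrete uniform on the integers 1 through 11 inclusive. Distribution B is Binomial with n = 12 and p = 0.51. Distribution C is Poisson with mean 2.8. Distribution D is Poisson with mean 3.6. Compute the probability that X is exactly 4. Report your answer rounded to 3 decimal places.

0.137

Conditional on each component, P(X = 4): A: 0.0909091; B: 0.11129; C: 0.155739; D: 0.191222.
By total probability, P(X = 4) = 0.29·0.0909091 + 0.22·0.11129 + 0.22·0.155739 + 0.27·0.191222 = 0.13674.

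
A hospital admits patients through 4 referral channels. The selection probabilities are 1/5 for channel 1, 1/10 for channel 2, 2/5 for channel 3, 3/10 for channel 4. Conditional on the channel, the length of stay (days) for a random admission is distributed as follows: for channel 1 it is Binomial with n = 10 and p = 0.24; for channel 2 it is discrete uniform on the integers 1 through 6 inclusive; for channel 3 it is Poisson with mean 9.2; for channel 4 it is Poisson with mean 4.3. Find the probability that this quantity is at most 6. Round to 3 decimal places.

0.632

Conditional on each channel, P(X ≤ 6): 1: 0.997277; 2: 1; 3: 0.189165; 4: 0.85579.
By total probability, P(X ≤ 6) = 0.2·0.997277 + 0.1·1 + 0.4·0.189165 + 0.3·0.85579 = 0.631859.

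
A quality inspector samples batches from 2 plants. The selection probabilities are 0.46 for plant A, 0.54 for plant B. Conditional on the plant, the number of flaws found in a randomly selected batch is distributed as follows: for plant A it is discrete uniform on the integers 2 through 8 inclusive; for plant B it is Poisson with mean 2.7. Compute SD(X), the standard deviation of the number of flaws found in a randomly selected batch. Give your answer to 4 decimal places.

Per component, A: μ=5, E[X²]=29; B: μ=2.7, E[X²]=9.99.
E[X] = 0.46·5 + 0.54·2.7 = 3.758.
E[X²] = 0.46·29 + 0.54·9.99 = 18.7346.
Var(X) = E[X²] − (E[X])² = 18.7346 − 14.1226 = 4.61204.
SD(X) = √4.61204 = 2.14757.

2.1476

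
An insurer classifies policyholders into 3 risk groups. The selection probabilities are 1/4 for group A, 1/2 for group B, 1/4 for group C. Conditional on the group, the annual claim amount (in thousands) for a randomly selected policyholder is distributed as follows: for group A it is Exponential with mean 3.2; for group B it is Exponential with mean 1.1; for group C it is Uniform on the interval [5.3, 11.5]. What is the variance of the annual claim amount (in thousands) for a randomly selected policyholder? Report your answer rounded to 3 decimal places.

Per component, A: μ=3.2, E[X²]=20.48; B: μ=1.1, E[X²]=2.42; C: μ=8.4, E[X²]=73.7633.
E[X] = 0.25·3.2 + 0.5·1.1 + 0.25·8.4 = 3.45.
E[X²] = 0.25·20.48 + 0.5·2.42 + 0.25·73.7633 = 24.7708.
Var(X) = E[X²] − (E[X])² = 24.7708 − 11.9025 = 12.8683.

12.868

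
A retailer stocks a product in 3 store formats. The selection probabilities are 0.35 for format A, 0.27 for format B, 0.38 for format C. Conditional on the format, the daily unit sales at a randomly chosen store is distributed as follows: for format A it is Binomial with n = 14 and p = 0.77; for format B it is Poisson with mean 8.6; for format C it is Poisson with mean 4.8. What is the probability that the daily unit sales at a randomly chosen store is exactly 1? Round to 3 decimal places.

Conditional on each format, P(X = 1): A: 5.43351e-08; B: 0.00158331; C: 0.0395028.
By total probability, P(X = 1) = 0.35·5.43351e-08 + 0.27·0.00158331 + 0.38·0.0395028 = 0.0154386.

0.015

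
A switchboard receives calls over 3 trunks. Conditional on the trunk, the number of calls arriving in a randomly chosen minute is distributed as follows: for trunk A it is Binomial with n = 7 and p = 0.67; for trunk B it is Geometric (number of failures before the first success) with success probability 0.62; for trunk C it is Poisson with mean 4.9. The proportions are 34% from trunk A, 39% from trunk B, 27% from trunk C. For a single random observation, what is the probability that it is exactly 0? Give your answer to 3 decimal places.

Conditional on each trunk, P(X = 0): A: 0.000426184; B: 0.62; C: 0.00744658.
By total probability, P(X = 0) = 0.34·0.000426184 + 0.39·0.62 + 0.27·0.00744658 = 0.243955.

0.244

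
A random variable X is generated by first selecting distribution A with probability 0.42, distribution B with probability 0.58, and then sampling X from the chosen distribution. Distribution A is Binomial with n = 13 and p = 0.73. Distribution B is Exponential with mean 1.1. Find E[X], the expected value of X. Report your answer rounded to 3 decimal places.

Component means — A: 9.49; B: 1.1.
E[X] = 0.42·9.49 + 0.58·1.1 = 4.6238.

4.624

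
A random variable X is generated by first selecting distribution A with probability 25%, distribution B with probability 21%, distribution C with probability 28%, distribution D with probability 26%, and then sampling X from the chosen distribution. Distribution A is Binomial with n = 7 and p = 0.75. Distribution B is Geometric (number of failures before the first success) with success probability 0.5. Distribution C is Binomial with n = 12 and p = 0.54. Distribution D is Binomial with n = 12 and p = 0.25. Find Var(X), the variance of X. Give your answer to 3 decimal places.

6.417

Per component, A: μ=5.25, E[X²]=28.875; B: μ=1, E[X²]=3; C: μ=6.48, E[X²]=44.9712; D: μ=3, E[X²]=11.25.
E[X] = 0.25·5.25 + 0.21·1 + 0.28·6.48 + 0.26·3 = 4.1169.
E[X²] = 0.25·28.875 + 0.21·3 + 0.28·44.9712 + 0.26·11.25 = 23.3657.
Var(X) = E[X²] − (E[X])² = 23.3657 − 16.9489 = 6.41682.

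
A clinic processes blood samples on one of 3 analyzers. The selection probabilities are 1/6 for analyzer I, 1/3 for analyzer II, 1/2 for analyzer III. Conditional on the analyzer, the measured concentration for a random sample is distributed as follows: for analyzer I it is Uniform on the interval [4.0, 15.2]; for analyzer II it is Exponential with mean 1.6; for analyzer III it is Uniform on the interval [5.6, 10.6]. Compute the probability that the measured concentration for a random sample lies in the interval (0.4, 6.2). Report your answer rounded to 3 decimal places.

0.345

Conditional on each analyzer, P(0.4 < X < 6.2): I: 0.196429; II: 0.758046; III: 0.12.
By total probability, P(0.4 < X < 6.2) = 0.166667·0.196429 + 0.333333·0.758046 + 0.5·0.12 = 0.34542.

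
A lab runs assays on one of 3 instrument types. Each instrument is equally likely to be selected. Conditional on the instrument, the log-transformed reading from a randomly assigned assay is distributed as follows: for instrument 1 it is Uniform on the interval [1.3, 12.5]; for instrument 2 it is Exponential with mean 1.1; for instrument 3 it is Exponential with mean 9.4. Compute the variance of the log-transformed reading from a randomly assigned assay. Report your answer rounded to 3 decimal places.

Per component, 1: μ=6.9, E[X²]=58.0633; 2: μ=1.1, E[X²]=2.42; 3: μ=9.4, E[X²]=176.72.
E[X] = 0.333333·6.9 + 0.333333·1.1 + 0.333333·9.4 = 5.8.
E[X²] = 0.333333·58.0633 + 0.333333·2.42 + 0.333333·176.72 = 79.0678.
Var(X) = E[X²] − (E[X])² = 79.0678 − 33.64 = 45.4278.

45.428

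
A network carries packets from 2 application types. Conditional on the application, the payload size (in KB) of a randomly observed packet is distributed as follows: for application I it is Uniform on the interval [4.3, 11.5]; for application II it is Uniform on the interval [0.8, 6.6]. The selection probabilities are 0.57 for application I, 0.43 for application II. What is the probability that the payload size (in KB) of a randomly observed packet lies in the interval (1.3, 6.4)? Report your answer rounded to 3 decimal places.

Conditional on each application, P(1.3 < X < 6.4): I: 0.291667; II: 0.87931.
By total probability, P(1.3 < X < 6.4) = 0.57·0.291667 + 0.43·0.87931 = 0.544353.

0.544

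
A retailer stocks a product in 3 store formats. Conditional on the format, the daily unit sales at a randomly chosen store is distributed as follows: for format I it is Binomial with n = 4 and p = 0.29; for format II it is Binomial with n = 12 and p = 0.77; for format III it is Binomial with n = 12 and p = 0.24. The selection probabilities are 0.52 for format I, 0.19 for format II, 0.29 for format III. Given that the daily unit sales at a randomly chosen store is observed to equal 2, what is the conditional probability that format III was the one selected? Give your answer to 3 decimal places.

0.349

Likelihoods P(X=2 | ·): I: 0.254369; II: 1.62108e-05; III: 0.244401.
Posterior ∝ prior × likelihood. Numerator for III: 0.29·0.244401 = 0.0708762.
Normalizing constant: 0.52·0.254369 + 0.19·1.62108e-05 + 0.29·0.244401 = 0.203151.
P(III | observation) = 0.0708762 / 0.203151 = 0.348884.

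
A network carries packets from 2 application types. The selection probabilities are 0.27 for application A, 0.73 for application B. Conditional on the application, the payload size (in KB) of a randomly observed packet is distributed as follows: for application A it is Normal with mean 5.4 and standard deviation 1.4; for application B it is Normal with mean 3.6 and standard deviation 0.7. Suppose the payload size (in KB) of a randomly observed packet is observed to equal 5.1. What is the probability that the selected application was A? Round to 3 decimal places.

0.642

Likelihoods f(5.1 | ·): A: 0.278491; B: 0.057373.
Posterior ∝ prior × likelihood. Numerator for A: 0.27·0.278491 = 0.0751925.
Normalizing constant: 0.27·0.278491 + 0.73·0.057373 = 0.117075.
P(A | observation) = 0.0751925 / 0.117075 = 0.642261.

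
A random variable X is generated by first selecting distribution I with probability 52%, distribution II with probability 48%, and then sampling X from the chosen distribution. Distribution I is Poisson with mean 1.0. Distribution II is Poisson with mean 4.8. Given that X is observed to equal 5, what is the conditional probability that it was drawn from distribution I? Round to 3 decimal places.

Likelihoods P(X=5 | ·): I: 0.00306566; II: 0.174748.
Posterior ∝ prior × likelihood. Numerator for I: 0.52·0.00306566 = 0.00159414.
Normalizing constant: 0.52·0.00306566 + 0.48·0.174748 = 0.085473.
P(I | observation) = 0.00159414 / 0.085473 = 0.0186508.

0.019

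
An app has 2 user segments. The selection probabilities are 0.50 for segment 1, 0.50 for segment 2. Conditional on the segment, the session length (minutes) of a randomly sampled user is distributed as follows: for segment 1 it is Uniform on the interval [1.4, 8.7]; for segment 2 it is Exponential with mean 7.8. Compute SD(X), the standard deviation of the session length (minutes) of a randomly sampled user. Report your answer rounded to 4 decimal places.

5.8763

Per component, 1: μ=5.05, E[X²]=29.9433; 2: μ=7.8, E[X²]=121.68.
E[X] = 0.5·5.05 + 0.5·7.8 = 6.425.
E[X²] = 0.5·29.9433 + 0.5·121.68 = 75.8117.
Var(X) = E[X²] − (E[X])² = 75.8117 − 41.2806 = 34.531.
SD(X) = √34.531 = 5.87631.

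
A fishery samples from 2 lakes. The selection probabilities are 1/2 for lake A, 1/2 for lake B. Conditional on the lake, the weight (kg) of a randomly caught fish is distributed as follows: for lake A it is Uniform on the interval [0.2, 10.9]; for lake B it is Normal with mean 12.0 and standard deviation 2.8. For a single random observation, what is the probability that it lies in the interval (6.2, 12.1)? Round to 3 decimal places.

0.467

Conditional on each lake, P(6.2 < X < 12.1): A: 0.439252; B: 0.495086.
By total probability, P(6.2 < X < 12.1) = 0.5·0.439252 + 0.5·0.495086 = 0.467169.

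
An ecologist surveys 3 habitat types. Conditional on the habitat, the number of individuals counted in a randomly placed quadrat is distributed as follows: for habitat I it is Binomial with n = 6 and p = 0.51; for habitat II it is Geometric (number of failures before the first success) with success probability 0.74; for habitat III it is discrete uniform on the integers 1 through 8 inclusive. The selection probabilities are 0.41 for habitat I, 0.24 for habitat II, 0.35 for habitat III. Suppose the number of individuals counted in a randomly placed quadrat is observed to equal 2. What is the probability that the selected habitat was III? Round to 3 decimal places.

Likelihoods P(X=2 | ·): I: 0.224914; II: 0.050024; III: 0.125.
Posterior ∝ prior × likelihood. Numerator for III: 0.35·0.125 = 0.04375.
Normalizing constant: 0.41·0.224914 + 0.24·0.050024 + 0.35·0.125 = 0.14797.
P(III | observation) = 0.04375 / 0.14797 = 0.295667.

0.296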